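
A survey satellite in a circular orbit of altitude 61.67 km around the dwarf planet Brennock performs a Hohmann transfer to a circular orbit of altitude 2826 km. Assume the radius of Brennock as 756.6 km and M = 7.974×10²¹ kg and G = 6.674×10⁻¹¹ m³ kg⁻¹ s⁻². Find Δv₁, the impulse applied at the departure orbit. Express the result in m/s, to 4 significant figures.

Δv ≈ 222.6 m/s

μ = GM = 6.674×10⁻¹¹ × 7.974×10²¹ = 5.322×10¹¹ m³/s².
r₁ = 756.6 + 61.67 = 818.27 km = 8.1827×10⁵ m.
r₂ = 756.6 + 2826 = 3582.6 km = 3.5826×10⁶ m.
Transfer ellipse a_t = (r₁ + r₂)/2 = 2.200×10⁶ m.
At r₁: circular v_c1 = √(μ/r₁) = 806.5 m/s; transfer-periapsis v_p = √[μ(2/r₁ − 1/a_t)] = 1029 m/s.
Δv₁ = v_p − v_c1 = 222.6 m/s.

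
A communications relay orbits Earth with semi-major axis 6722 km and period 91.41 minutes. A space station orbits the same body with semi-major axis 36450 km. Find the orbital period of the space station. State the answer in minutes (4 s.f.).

T₂ ≈ 1154 minutes

Kepler's third law: T² ∝ a³, so T₂ = T₁ (a₂/a₁)^(3/2).
a₂/a₁ = 5.422, (a₂/a₁)^(3/2) = 12.63.
T₂ = 91.41 × 12.63 = 1154 minutes.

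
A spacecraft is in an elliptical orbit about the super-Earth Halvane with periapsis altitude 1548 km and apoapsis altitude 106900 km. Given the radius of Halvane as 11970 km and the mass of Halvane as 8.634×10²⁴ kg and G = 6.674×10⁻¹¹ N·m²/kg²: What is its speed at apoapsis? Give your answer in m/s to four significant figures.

v ≈ 995.0 m/s

μ = GM = 6.674×10⁻¹¹ × 8.634×10²⁴ = 5.762×10¹⁴ m³/s².
r_p = 11970 + 1548 = 13518 km = 1.3518×10⁷ m.
r_a = 11970 + 106900 = 118870 km = 1.1887×10⁸ m.
Semi-major axis a = (r_p + r_a)/2 = 66194 km = 6.619×10⁷ m.
Vis-viva: v² = μ(2/r − 1/a) = 5.762×10¹⁴ × (1.683×10⁻⁸ − 1.511×10⁻⁸) = 9.900×10⁵ m²/s².
v = 995.0 m/s.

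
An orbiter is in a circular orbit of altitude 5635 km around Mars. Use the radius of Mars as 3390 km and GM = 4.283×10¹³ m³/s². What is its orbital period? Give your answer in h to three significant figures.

r = 3390 + 5635 = 9025.0 km = 9.0250×10⁶ m.
Kepler's third law: T = 2π√(r³/μ) = 2π√((9.025×10⁶)³ / 4.283×10¹³).
r³/μ = 1.716×10⁷ s², so T = 2π × 4.143×10³ = 2.603×10⁴ s.
Converting: 2.603×10⁴ s ÷ 3600 = 7.231 h.

T ≈ 7.23 h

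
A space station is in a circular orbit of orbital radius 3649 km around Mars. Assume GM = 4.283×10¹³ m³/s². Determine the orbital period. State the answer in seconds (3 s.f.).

r = 3649 km = 3.649×10⁶ m.
Kepler's third law: T = 2π√(r³/μ) = 2π√((3.649×10⁶)³ / 4.283×10¹³).
r³/μ = 1.134×10⁶ s², so T = 2π × 1.065×10³ = 6.692×10³ s.

T ≈ 6690 seconds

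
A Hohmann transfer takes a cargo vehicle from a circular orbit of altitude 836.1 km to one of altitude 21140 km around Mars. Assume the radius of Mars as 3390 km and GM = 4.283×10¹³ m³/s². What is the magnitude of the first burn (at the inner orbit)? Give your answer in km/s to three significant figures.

r₁ = 3390 + 836.1 = 4226.1 km = 4.2261×10⁶ m.
r₂ = 3390 + 21140 = 24530 km = 2.4530×10⁷ m.
Transfer ellipse a_t = (r₁ + r₂)/2 = 1.438×10⁷ m.
At r₁: circular v_c1 = √(μ/r₁) = 3183 m/s; transfer-periapsis v_p = √[μ(2/r₁ − 1/a_t)] = 4158 m/s.
Δv₁ = v_p − v_c1 = 974.7 m/s.
= 0.9747 km/s.

Δv ≈ 0.975 km/s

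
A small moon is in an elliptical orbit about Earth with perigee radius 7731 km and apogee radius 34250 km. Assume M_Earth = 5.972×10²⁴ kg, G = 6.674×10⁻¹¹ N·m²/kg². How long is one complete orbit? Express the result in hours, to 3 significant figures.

T ≈ 8.41 hours

μ = GM = 6.674×10⁻¹¹ × 5.972×10²⁴ = 3.986×10¹⁴ m³/s².
Semi-major axis a = (r_p + r_a)/2 = (7731.0 + 34250)/2 = 20990 km = 2.099×10⁷ m.
By Kepler's third law T = 2π√(a³/μ) = 2π × 4.817×10³ = 3.027×10⁴ s.
= 8.407 hours.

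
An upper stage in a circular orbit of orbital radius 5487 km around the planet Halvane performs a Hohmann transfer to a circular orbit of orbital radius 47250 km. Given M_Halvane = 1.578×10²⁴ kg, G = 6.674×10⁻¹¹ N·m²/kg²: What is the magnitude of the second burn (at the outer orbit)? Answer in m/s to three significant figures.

μ = GM = 6.674×10⁻¹¹ × 1.578×10²⁴ = 1.053×10¹⁴ m³/s².
r₁ = 5487 km = 5.487×10⁶ m.
r₂ = 47250 km = 4.725×10⁷ m.
Transfer ellipse a_t = (r₁ + r₂)/2 = 2.637×10⁷ m.
At r₁: circular v_c1 = √(μ/r₁) = 4381 m/s; transfer-periapsis v_p = √[μ(2/r₁ − 1/a_t)] = 5865 m/s.
At r₂: circular v_c2 = √(μ/r₂) = 1493 m/s; transfer-apoapsis v_a = √[μ(2/r₂ − 1/a_t)] = 681.0 m/s.
Δv₂ = v_c2 − v_a = 811.9 m/s.

Δv ≈ 812 m/s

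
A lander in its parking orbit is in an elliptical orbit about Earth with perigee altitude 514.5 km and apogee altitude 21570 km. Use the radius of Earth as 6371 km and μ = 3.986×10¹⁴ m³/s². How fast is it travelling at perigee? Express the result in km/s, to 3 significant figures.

v ≈ 9.64 km/s

r_p = 6371 + 514.5 = 6885.5 km = 6.8855×10⁶ m.
r_a = 6371 + 21570 = 27941 km = 2.7941×10⁷ m.
Semi-major axis a = (r_p + r_a)/2 = 17413 km = 1.741×10⁷ m.
Vis-viva: v² = μ(2/r − 1/a) = 3.986×10¹⁴ × (2.905×10⁻⁷ − 5.743×10⁻⁸) = 9.289×10⁷ m²/s².
v = 9638 m/s = 9.638 km/s.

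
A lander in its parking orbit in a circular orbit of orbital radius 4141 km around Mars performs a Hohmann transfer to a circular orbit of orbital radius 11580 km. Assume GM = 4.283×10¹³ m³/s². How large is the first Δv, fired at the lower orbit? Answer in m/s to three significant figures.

r₁ = 4141 km = 4.141×10⁶ m.
r₂ = 11580 km = 1.158×10⁷ m.
Transfer ellipse a_t = (r₁ + r₂)/2 = 7.860×10⁶ m.
At r₁: circular v_c1 = √(μ/r₁) = 3216 m/s; transfer-periapsis v_p = √[μ(2/r₁ − 1/a_t)] = 3903 m/s.
Δv₁ = v_p − v_c1 = 687.4 m/s.

Δv ≈ 687 m/s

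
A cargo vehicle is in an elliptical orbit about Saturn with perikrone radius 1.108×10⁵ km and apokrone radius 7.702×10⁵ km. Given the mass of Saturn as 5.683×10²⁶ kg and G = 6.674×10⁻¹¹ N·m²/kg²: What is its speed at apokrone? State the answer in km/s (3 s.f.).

v ≈ 3.52 km/s

μ = GM = 6.674×10⁻¹¹ × 5.683×10²⁶ = 3.793×10¹⁶ m³/s².
Semi-major axis a = (r_p + r_a)/2 = 4.4050×10⁵ km = 4.405×10⁸ m.
Vis-viva: v² = μ(2/r − 1/a) = 3.793×10¹⁶ × (2.597×10⁻⁹ − 2.270×10⁻⁹) = 1.239×10⁷ m²/s².
v = 3519 m/s = 3.519 km/s.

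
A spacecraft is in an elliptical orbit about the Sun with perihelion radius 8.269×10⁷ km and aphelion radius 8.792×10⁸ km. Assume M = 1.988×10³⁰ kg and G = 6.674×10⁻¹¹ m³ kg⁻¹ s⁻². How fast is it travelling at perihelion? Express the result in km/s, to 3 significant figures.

μ = GM = 6.674×10⁻¹¹ × 1.988×10³⁰ = 1.327×10²⁰ m³/s².
Semi-major axis a = (r_p + r_a)/2 = 4.8094×10⁸ km = 4.809×10¹¹ m.
Vis-viva: v² = μ(2/r − 1/a) = 1.327×10²⁰ × (2.419×10⁻¹¹ − 2.079×10⁻¹²) = 2.933×10⁹ m²/s².
v = 54160 m/s = 54.16 km/s.

v ≈ 54.2 km/s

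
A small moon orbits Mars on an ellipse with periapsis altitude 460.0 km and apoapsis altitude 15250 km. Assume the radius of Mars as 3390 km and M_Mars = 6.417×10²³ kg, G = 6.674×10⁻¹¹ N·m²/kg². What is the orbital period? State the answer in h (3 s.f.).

μ = GM = 6.674×10⁻¹¹ × 6.417×10²³ = 4.283×10¹³ m³/s².
r_p = 3390 + 460.0 = 3850.0 km = 3.8500×10⁶ m.
r_a = 3390 + 15250 = 18640 km = 1.8640×10⁷ m.
Semi-major axis a = (r_p + r_a)/2 = (3850.0 + 18640)/2 = 11245 km = 1.124×10⁷ m.
By Kepler's third law T = 2π√(a³/μ) = 2π × 5.762×10³ = 3.620×10⁴ s.
= 10.06 h.

T ≈ 10.1 h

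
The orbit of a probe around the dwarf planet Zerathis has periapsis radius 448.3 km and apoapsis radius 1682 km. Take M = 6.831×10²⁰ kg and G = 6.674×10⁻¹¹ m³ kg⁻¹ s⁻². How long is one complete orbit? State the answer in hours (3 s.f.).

T ≈ 8.99 hours

μ = GM = 6.674×10⁻¹¹ × 6.831×10²⁰ = 4.559×10¹⁰ m³/s².
Semi-major axis a = (r_p + r_a)/2 = (448.30 + 1682.0)/2 = 1065.2 km = 1.065×10⁶ m.
By Kepler's third law T = 2π√(a³/μ) = 2π × 5.149×10³ = 3.235×10⁴ s.
= 8.986 hours.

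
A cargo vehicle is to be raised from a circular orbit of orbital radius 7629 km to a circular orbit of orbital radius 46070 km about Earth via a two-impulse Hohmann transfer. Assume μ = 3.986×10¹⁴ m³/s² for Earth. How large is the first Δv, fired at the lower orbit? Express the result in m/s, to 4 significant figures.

r₁ = 7629 km = 7.629×10⁶ m.
r₂ = 46070 km = 4.607×10⁷ m.
Transfer ellipse a_t = (r₁ + r₂)/2 = 2.685×10⁷ m.
At r₁: circular v_c1 = √(μ/r₁) = 7228 m/s; transfer-perigee v_p = √[μ(2/r₁ − 1/a_t)] = 9468 m/s.
Δv₁ = v_p − v_c1 = 2240 m/s.

Δv ≈ 2240 m/s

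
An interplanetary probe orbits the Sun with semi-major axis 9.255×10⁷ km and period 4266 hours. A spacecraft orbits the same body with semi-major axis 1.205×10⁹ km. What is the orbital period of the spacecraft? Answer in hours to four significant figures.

T₂ ≈ 2.004×10⁵ hours

Kepler's third law: T² ∝ a³, so T₂ = T₁ (a₂/a₁)^(3/2).
a₂/a₁ = 13.02, (a₂/a₁)^(3/2) = 46.98.
T₂ = 4266 × 46.98 = 2.004×10⁵ hours.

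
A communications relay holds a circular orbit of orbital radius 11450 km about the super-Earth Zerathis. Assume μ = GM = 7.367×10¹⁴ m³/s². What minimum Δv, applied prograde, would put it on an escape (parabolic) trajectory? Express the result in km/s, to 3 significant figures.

r = 11450 km = 1.145×10⁷ m.
Circular speed v_c = √(μ/r) = 8021 m/s.
Escape speed v_esc = √(2μ/r) = √2 × v_c = 11340 m/s.
Δv = v_esc − v_c = 3323 m/s = 3.323 km/s.

Δv ≈ 3.32 km/s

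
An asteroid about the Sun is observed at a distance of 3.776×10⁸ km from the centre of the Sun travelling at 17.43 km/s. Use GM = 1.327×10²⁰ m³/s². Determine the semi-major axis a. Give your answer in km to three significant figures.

r = 3.776×10¹¹ m.
Vis-viva rearranged: 1/a = 2/r − v²/μ = 5.297×10⁻¹² − 2.289×10⁻¹² = 3.007×10⁻¹² m⁻¹.
a = 3.325×10¹¹ m = 3.3254×10⁸ km.

a ≈ 3.33×10⁸ km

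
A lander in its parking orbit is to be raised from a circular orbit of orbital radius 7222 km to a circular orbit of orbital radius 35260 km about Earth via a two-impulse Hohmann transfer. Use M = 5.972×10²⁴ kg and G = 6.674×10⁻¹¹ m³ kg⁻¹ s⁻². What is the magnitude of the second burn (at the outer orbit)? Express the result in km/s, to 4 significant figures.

Δv ≈ 1.402 km/s

μ = GM = 6.674×10⁻¹¹ × 5.972×10²⁴ = 3.986×10¹⁴ m³/s².
r₁ = 7222 km = 7.222×10⁶ m.
r₂ = 35260 km = 3.526×10⁷ m.
Transfer ellipse a_t = (r₁ + r₂)/2 = 2.124×10⁷ m.
At r₁: circular v_c1 = √(μ/r₁) = 7429 m/s; transfer-perigee v_p = √[μ(2/r₁ − 1/a_t)] = 9571 m/s.
At r₂: circular v_c2 = √(μ/r₂) = 3362 m/s; transfer-apogee v_a = √[μ(2/r₂ − 1/a_t)] = 1960 m/s.
Δv₂ = v_c2 − v_a = 1402 m/s.
= 1.402 km/s.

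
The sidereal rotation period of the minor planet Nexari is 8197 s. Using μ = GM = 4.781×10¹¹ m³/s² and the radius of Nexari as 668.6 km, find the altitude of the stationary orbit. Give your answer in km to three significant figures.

A synchronous orbit has period T, so by Kepler's third law a = (μT²/4π²)^(1/3).
μT²/4π² = 4.781×10¹¹ × (8.197×10³)² / 39.48 = 8.137×10¹⁷ m³.
a = 9.336×10⁵ m = 933.59 km.
Altitude h = a − R = 933.59 − 668.6 = 264.99 km.

h_sync ≈ 265 km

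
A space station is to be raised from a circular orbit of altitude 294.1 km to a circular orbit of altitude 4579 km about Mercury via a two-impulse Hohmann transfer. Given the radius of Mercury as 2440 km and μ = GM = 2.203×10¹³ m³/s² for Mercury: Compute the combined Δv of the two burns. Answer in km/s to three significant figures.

Δv_total ≈ 1.01 km/s

r₁ = 2440 + 294.1 = 2734.1 km = 2.7341×10⁶ m.
r₂ = 2440 + 4579 = 7019.0 km = 7.0190×10⁶ m.
Transfer ellipse a_t = (r₁ + r₂)/2 = 4.877×10⁶ m.
At r₁: circular v_c1 = √(μ/r₁) = 2839 m/s; transfer-periherm v_p = √[μ(2/r₁ − 1/a_t)] = 3406 m/s.
Δv₁ = v_p − v_c1 = 566.9 m/s.
At r₂: circular v_c2 = √(μ/r₂) = 1772 m/s; transfer-apoherm v_a = √[μ(2/r₂ − 1/a_t)] = 1327 m/s.
Δv₂ = v_c2 − v_a = 445.1 m/s.
Total Δv = Δv₁ + Δv₂ = 1012 m/s = 1.012 km/s.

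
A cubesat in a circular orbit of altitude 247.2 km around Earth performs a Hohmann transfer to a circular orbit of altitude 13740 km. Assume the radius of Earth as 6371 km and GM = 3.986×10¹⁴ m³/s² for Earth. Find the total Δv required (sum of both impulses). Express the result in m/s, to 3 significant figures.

Δv_total ≈ 3080 m/s

r₁ = 6371 + 247.2 = 6618.2 km = 6.6182×10⁶ m.
r₂ = 6371 + 13740 = 20111 km = 2.0111×10⁷ m.
Transfer ellipse a_t = (r₁ + r₂)/2 = 1.336×10⁷ m.
At r₁: circular v_c1 = √(μ/r₁) = 7761 m/s; transfer-perigee v_p = √[μ(2/r₁ − 1/a_t)] = 9520 m/s.
Δv₁ = v_p − v_c1 = 1759 m/s.
At r₂: circular v_c2 = √(μ/r₂) = 4452 m/s; transfer-apogee v_a = √[μ(2/r₂ − 1/a_t)] = 3133 m/s.
Δv₂ = v_c2 − v_a = 1319 m/s.
Total Δv = Δv₁ + Δv₂ = 3078 m/s.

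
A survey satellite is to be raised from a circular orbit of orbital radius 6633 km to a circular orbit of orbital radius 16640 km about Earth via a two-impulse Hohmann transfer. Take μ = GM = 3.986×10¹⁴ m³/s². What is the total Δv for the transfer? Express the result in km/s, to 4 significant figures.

Δv_total ≈ 2.717 km/s

r₁ = 6633 km = 6.633×10⁶ m.
r₂ = 16640 km = 1.664×10⁷ m.
Transfer ellipse a_t = (r₁ + r₂)/2 = 1.164×10⁷ m.
At r₁: circular v_c1 = √(μ/r₁) = 7752 m/s; transfer-perigee v_p = √[μ(2/r₁ − 1/a_t)] = 9270 m/s.
Δv₁ = v_p − v_c1 = 1518 m/s.
At r₂: circular v_c2 = √(μ/r₂) = 4894 m/s; transfer-apogee v_a = √[μ(2/r₂ − 1/a_t)] = 3695 m/s.
Δv₂ = v_c2 − v_a = 1199 m/s.
Total Δv = Δv₁ + Δv₂ = 2717 m/s = 2.717 km/s.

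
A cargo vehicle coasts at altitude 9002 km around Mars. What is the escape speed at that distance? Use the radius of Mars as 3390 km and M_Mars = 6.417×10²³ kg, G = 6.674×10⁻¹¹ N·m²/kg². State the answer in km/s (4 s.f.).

μ = GM = 6.674×10⁻¹¹ × 6.417×10²³ = 4.283×10¹³ m³/s².
r = 3390 + 9002 = 12392 km = 1.2392×10⁷ m.
Escape speed v_esc = √(2μ/r) = √(2 × 4.283×10¹³ / 1.239×10⁷) = √(6.912×10⁶) = 2629 m/s.
= 2.629 km/s.

v_esc ≈ 2.629 km/s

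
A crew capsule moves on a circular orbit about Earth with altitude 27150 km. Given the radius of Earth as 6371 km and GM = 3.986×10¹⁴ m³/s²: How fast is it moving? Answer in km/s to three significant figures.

v ≈ 3.45 km/s

r = 6371 + 27150 = 33521 km = 3.3521×10⁷ m.
For a circular orbit v = √(μ/r) = √(3.986×10¹⁴ / 3.352×10⁷) = √(1.189×10⁷) = 3448 m/s.
That is 3.448 km/s.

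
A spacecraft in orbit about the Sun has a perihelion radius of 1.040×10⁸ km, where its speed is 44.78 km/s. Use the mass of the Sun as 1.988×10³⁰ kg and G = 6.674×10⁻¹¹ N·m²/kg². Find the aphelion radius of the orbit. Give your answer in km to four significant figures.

μ = GM = 6.674×10⁻¹¹ × 1.988×10³⁰ = 1.327×10²⁰ m³/s².
r_p = 1.040×10¹¹ m.
Specific energy ε = v²/2 − μ/r = -2.731×10⁸ J/kg, so a = −μ/(2ε) = 2.429×10¹¹ m.
The apsides satisfy r_p + r_a = 2a, so the aphelion radius is 2a − r_p = 3.818×10¹¹ m = 3.8176×10⁸ km.

aphelion radius ≈ 3.818×10⁸ km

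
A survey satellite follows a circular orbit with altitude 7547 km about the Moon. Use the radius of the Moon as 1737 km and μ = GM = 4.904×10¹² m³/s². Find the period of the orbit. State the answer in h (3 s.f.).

r = 1737 + 7547 = 9284.0 km = 9.2840×10⁶ m.
Kepler's third law: T = 2π√(r³/μ) = 2π√((9.284×10⁶)³ / 4.904×10¹²).
r³/μ = 1.632×10⁸ s², so T = 2π × 1.277×10⁴ = 8.026×10⁴ s.
Converting: 8.026×10⁴ s ÷ 3600 = 22.29 h.

T ≈ 22.3 h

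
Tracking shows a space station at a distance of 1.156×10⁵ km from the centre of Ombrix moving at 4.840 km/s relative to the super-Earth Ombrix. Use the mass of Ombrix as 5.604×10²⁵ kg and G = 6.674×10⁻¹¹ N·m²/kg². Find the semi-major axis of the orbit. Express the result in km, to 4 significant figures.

a ≈ 90600 km

μ = GM = 6.674×10⁻¹¹ × 5.604×10²⁵ = 3.740×10¹⁵ m³/s².
r = 1.156×10⁸ m.
Vis-viva rearranged: 1/a = 2/r − v²/μ = 1.730×10⁻⁸ − 6.263×10⁻⁹ = 1.104×10⁻⁸ m⁻¹.
a = 9.060×10⁷ m = 90599 km.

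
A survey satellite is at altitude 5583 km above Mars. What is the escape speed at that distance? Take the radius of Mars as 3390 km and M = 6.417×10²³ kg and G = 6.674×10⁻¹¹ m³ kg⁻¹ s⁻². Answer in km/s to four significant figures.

μ = GM = 6.674×10⁻¹¹ × 6.417×10²³ = 4.283×10¹³ m³/s².
r = 3390 + 5583 = 8973.0 km = 8.9730×10⁶ m.
Escape speed v_esc = √(2μ/r) = √(2 × 4.283×10¹³ / 8.973×10⁶) = √(9.546×10⁶) = 3090 m/s.
= 3.090 km/s.

v_esc ≈ 3.090 km/s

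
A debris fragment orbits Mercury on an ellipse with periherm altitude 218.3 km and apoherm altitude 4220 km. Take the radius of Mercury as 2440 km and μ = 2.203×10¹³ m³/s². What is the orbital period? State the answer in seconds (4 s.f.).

r_p = 2440 + 218.3 = 2658.3 km = 2.6583×10⁶ m.
r_a = 2440 + 4220 = 6660.0 km = 6.6600×10⁶ m.
Semi-major axis a = (r_p + r_a)/2 = (2658.3 + 6660.0)/2 = 4659.1 km = 4.659×10⁶ m.
By Kepler's third law T = 2π√(a³/μ) = 2π × 2.143×10³ = 1.346×10⁴ s.

T ≈ 13460 seconds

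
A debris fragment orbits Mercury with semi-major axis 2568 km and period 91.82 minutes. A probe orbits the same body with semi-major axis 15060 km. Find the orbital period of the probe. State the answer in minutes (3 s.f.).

T₂ ≈ 1300 minutes

Kepler's third law: T² ∝ a³, so T₂ = T₁ (a₂/a₁)^(3/2).
a₂/a₁ = 5.864, (a₂/a₁)^(3/2) = 14.20.
T₂ = 91.82 × 14.20 = 1304 minutes.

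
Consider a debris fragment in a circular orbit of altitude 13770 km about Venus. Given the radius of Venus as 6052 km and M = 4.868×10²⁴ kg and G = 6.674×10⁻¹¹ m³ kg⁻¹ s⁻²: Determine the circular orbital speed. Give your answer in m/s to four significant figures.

μ = GM = 6.674×10⁻¹¹ × 4.868×10²⁴ = 3.249×10¹⁴ m³/s².
r = 6052 + 13770 = 19822 km = 1.9822×10⁷ m.
For a circular orbit v = √(μ/r) = √(3.249×10¹⁴ / 1.982×10⁷) = √(1.639×10⁷) = 4049 m/s.

v ≈ 4049 m/s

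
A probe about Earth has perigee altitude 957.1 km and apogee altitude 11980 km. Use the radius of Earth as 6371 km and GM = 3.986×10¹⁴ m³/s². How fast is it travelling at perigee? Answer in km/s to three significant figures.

r_p = 6371 + 957.1 = 7328.1 km = 7.3281×10⁶ m.
r_a = 6371 + 11980 = 18351 km = 1.8351×10⁷ m.
Semi-major axis a = (r_p + r_a)/2 = 12840 km = 1.284×10⁷ m.
Vis-viva: v² = μ(2/r − 1/a) = 3.986×10¹⁴ × (2.729×10⁻⁷ − 7.788×10⁻⁸) = 7.774×10⁷ m²/s².
v = 8817 m/s = 8.817 km/s.

v ≈ 8.82 km/s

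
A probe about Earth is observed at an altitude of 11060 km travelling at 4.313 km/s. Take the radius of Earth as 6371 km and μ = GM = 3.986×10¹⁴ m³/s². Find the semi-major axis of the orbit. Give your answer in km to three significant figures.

a ≈ 14700 km

r = 6371 + 11060 = 17431 km = 1.743×10⁷ m.
Vis-viva rearranged: 1/a = 2/r − v²/μ = 1.147×10⁻⁷ − 4.667×10⁻⁸ = 6.807×10⁻⁸ m⁻¹.
a = 1.469×10⁷ m = 14691 km.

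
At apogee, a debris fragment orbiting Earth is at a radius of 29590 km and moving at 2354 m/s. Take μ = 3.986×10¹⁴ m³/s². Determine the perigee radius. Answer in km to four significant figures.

r_a = 2.959×10⁷ m.
Specific energy ε = v²/2 − μ/r = -1.070×10⁷ J/kg, so a = −μ/(2ε) = 1.863×10⁷ m.
The apsides satisfy r_p + r_a = 2a, so the perigee radius is 2a − r_a = 7.662×10⁶ m = 7662.0 km.

perigee radius ≈ 7662 km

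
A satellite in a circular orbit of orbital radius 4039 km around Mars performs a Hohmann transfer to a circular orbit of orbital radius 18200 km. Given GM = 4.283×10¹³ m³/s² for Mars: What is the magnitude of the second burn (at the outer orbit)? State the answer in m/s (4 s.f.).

Δv ≈ 609.5 m/s

r₁ = 4039 km = 4.039×10⁶ m.
r₂ = 18200 km = 1.820×10⁷ m.
Transfer ellipse a_t = (r₁ + r₂)/2 = 1.112×10⁷ m.
At r₁: circular v_c1 = √(μ/r₁) = 3256 m/s; transfer-periapsis v_p = √[μ(2/r₁ − 1/a_t)] = 4166 m/s.
At r₂: circular v_c2 = √(μ/r₂) = 1534 m/s; transfer-apoapsis v_a = √[μ(2/r₂ − 1/a_t)] = 924.6 m/s.
Δv₂ = v_c2 − v_a = 609.5 m/s.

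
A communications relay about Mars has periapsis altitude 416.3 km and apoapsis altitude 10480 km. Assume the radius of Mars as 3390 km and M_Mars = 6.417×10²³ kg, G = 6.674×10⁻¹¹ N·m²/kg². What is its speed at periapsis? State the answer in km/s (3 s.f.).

μ = GM = 6.674×10⁻¹¹ × 6.417×10²³ = 4.283×10¹³ m³/s².
r_p = 3390 + 416.3 = 3806.3 km = 3.8063×10⁶ m.
r_a = 3390 + 10480 = 13870 km = 1.3870×10⁷ m.
Semi-major axis a = (r_p + r_a)/2 = 8838.1 km = 8.838×10⁶ m.
Vis-viva: v² = μ(2/r − 1/a) = 4.283×10¹³ × (5.254×10⁻⁷ − 1.131×10⁻⁷) = 1.766×10⁷ m²/s².
v = 4202 m/s = 4.202 km/s.

v ≈ 4.20 km/s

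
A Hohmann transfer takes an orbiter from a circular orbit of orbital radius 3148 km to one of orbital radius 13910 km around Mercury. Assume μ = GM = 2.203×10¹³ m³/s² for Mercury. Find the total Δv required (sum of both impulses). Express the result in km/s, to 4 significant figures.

r₁ = 3148 km = 3.148×10⁶ m.
r₂ = 13910 km = 1.391×10⁷ m.
Transfer ellipse a_t = (r₁ + r₂)/2 = 8.529×10⁶ m.
At r₁: circular v_c1 = √(μ/r₁) = 2645 m/s; transfer-periherm v_p = √[μ(2/r₁ − 1/a_t)] = 3378 m/s.
Δv₁ = v_p − v_c1 = 733.0 m/s.
At r₂: circular v_c2 = √(μ/r₂) = 1258 m/s; transfer-apoherm v_a = √[μ(2/r₂ − 1/a_t)] = 764.6 m/s.
Δv₂ = v_c2 − v_a = 493.9 m/s.
Total Δv = Δv₁ + Δv₂ = 1227 m/s = 1.227 km/s.

Δv_total ≈ 1.227 km/s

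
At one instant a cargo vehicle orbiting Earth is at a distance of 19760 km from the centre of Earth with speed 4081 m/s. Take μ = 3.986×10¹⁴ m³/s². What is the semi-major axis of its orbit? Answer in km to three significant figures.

r = 1.976×10⁷ m.
Vis-viva rearranged: 1/a = 2/r − v²/μ = 1.012×10⁻⁷ − 4.178×10⁻⁸ = 5.943×10⁻⁸ m⁻¹.
a = 1.683×10⁷ m = 16826 km.

a ≈ 16800 km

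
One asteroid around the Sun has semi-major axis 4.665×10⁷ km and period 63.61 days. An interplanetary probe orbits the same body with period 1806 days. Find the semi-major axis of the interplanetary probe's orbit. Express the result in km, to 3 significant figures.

a₂ ≈ 4.34×10⁸ km

Kepler's third law: a³ ∝ T², so a₂ = a₁ (T₂/T₁)^(2/3).
T₂/T₁ = 28.39, (T₂/T₁)^(2/3) = 9.307.
a₂ = 4.665×10⁷ × 9.307 = 4.342×10⁸ km.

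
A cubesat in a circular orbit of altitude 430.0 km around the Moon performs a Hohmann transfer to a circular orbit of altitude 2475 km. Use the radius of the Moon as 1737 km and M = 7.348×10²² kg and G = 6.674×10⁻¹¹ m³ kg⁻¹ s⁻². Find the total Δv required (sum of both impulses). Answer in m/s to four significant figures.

μ = GM = 6.674×10⁻¹¹ × 7.348×10²² = 4.904×10¹² m³/s².
r₁ = 1737 + 430.0 = 2167.0 km = 2.1670×10⁶ m.
r₂ = 1737 + 2475 = 4212.0 km = 4.2120×10⁶ m.
Transfer ellipse a_t = (r₁ + r₂)/2 = 3.190×10⁶ m.
At r₁: circular v_c1 = √(μ/r₁) = 1504 m/s; transfer-perilune v_p = √[μ(2/r₁ − 1/a_t)] = 1729 m/s.
Δv₁ = v_p − v_c1 = 224.4 m/s.
At r₂: circular v_c2 = √(μ/r₂) = 1079 m/s; transfer-apolune v_a = √[μ(2/r₂ − 1/a_t)] = 889.4 m/s.
Δv₂ = v_c2 − v_a = 189.6 m/s.
Total Δv = Δv₁ + Δv₂ = 414.0 m/s.

Δv_total ≈ 414.0 m/s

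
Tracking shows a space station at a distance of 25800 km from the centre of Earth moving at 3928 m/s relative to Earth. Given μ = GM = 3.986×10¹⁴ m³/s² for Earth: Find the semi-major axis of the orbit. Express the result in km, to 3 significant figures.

r = 2.580×10⁷ m.
Specific orbital energy ε = v²/2 − μ/r = (3928)²/2 − 3.986×10¹⁴/2.580×10⁷ = -7.735×10⁶ J/kg.
Since ε = −μ/(2a), a = −μ/(2ε) = 2.577×10⁷ m = 25766 km.

a ≈ 25800 km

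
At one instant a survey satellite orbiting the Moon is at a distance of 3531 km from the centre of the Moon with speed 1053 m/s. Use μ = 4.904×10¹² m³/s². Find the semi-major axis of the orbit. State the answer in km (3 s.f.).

r = 3.531×10⁶ m.
Specific orbital energy ε = v²/2 − μ/r = (1053)²/2 − 4.904×10¹²/3.531×10⁶ = -8.344×10⁵ J/kg.
Since ε = −μ/(2a), a = −μ/(2ε) = 2.939×10⁶ m = 2938.5 km.

a ≈ 2940 km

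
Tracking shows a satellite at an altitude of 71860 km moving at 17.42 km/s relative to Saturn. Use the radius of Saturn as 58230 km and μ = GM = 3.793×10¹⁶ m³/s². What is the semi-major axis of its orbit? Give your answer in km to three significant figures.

r = 58230 + 71860 = 1.3009×10⁵ km = 1.301×10⁸ m.
Vis-viva rearranged: 1/a = 2/r − v²/μ = 1.537×10⁻⁸ − 8.000×10⁻⁹ = 7.374×10⁻⁹ m⁻¹.
a = 1.356×10⁸ m = 1.3562×10⁵ km.

a ≈ 1.36×10⁵ km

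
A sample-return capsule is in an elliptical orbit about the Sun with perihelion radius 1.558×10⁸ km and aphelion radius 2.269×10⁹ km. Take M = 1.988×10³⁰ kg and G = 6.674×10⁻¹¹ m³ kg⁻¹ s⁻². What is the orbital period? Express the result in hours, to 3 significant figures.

μ = GM = 6.674×10⁻¹¹ × 1.988×10³⁰ = 1.327×10²⁰ m³/s².
Semi-major axis a = (r_p + r_a)/2 = (1.5580×10⁸ + 2.2690×10⁹)/2 = 1.2124×10⁹ km = 1.212×10¹² m.
By Kepler's third law T = 2π√(a³/μ) = 2π × 1.159×10⁸ = 7.282×10⁸ s.
= 2.023×10⁵ hours.

T ≈ 202000 hours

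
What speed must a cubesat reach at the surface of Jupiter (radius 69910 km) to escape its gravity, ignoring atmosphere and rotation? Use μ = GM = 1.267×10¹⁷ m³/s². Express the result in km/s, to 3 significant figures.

v_esc ≈ 60.2 km/s

r = R = 6.991×10⁷ m.
Escape speed v_esc = √(2μ/r) = √(2 × 1.267×10¹⁷ / 6.991×10⁷) = √(3.625×10⁹) = 60210 m/s.
= 60.21 km/s.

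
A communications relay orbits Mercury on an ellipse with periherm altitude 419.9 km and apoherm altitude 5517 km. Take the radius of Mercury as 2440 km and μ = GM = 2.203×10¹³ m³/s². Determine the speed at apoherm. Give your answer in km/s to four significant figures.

r_p = 2440 + 419.9 = 2859.9 km = 2.8599×10⁶ m.
r_a = 2440 + 5517 = 7957.0 km = 7.9570×10⁶ m.
Semi-major axis a = (r_p + r_a)/2 = 5408.4 km = 5.408×10⁶ m.
Vis-viva: v² = μ(2/r − 1/a) = 2.203×10¹³ × (2.514×10⁻⁷ − 1.849×10⁻⁷) = 1.464×10⁶ m²/s².
v = 1210 m/s = 1.210 km/s.

v ≈ 1.210 km/s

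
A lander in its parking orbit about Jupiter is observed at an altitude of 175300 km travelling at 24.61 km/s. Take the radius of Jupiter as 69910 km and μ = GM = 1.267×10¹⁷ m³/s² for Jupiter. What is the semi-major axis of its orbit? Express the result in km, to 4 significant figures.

r = 69910 + 175300 = 2.4521×10⁵ km = 2.452×10⁸ m.
Specific orbital energy ε = v²/2 − μ/r = (24610)²/2 − 1.267×10¹⁷/2.452×10⁸ = -2.139×10⁸ J/kg.
Since ε = −μ/(2a), a = −μ/(2ε) = 2.962×10⁸ m = 2.9620×10⁵ km.

a ≈ 2.962×10⁵ km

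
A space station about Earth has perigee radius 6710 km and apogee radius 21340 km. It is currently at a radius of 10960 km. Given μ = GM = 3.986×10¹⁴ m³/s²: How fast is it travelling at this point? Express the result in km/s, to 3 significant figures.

v ≈ 6.66 km/s

Semi-major axis a = (r_p + r_a)/2 = 14025 km = 1.402×10⁷ m.
Vis-viva: v² = μ(2/r − 1/a) = 3.986×10¹⁴ × (1.825×10⁻⁷ − 7.130×10⁻⁸) = 4.432×10⁷ m²/s².
v = 6657 m/s = 6.657 km/s.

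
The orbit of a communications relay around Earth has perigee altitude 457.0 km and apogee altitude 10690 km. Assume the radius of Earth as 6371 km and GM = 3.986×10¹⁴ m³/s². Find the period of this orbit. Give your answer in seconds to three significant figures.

T ≈ 13000 seconds

r_p = 6371 + 457.0 = 6828.0 km = 6.8280×10⁶ m.
r_a = 6371 + 10690 = 17061 km = 1.7061×10⁷ m.
Semi-major axis a = (r_p + r_a)/2 = (6828.0 + 17061)/2 = 11944 km = 1.194×10⁷ m.
By Kepler's third law T = 2π√(a³/μ) = 2π × 2.068×10³ = 1.299×10⁴ s.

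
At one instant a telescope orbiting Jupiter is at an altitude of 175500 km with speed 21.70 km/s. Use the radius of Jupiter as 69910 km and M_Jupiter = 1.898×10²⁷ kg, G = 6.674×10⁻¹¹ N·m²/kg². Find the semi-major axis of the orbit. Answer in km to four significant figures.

μ = GM = 6.674×10⁻¹¹ × 1.898×10²⁷ = 1.267×10¹⁷ m³/s².
r = 69910 + 175500 = 2.4541×10⁵ km = 2.454×10⁸ m.
Specific orbital energy ε = v²/2 − μ/r = (21700)²/2 − 1.267×10¹⁷/2.454×10⁸ = -2.807×10⁸ J/kg.
Since ε = −μ/(2a), a = −μ/(2ε) = 2.256×10⁸ m = 2.2562×10⁵ km.

a ≈ 2.256×10⁵ km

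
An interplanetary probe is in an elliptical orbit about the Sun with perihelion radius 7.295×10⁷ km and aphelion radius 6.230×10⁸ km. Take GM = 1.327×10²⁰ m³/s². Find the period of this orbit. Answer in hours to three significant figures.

T ≈ 31100 hours

Semi-major axis a = (r_p + r_a)/2 = (7.2950×10⁷ + 6.2300×10⁸)/2 = 3.4798×10⁸ km = 3.480×10¹¹ m.
By Kepler's third law T = 2π√(a³/μ) = 2π × 1.782×10⁷ = 1.120×10⁸ s.
= 31100 hours.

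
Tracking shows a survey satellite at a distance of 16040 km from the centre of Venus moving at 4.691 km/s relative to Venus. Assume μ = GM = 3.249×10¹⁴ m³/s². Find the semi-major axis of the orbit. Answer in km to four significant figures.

r = 1.604×10⁷ m.
Vis-viva rearranged: 1/a = 2/r − v²/μ = 1.247×10⁻⁷ − 6.773×10⁻⁸ = 5.696×10⁻⁸ m⁻¹.
a = 1.756×10⁷ m = 17557 km.

a ≈ 17560 km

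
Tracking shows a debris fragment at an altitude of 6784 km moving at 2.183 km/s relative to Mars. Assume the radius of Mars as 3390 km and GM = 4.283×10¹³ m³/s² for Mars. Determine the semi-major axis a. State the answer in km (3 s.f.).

r = 3390 + 6784 = 10174 km = 1.017×10⁷ m.
Vis-viva rearranged: 1/a = 2/r − v²/μ = 1.966×10⁻⁷ − 1.113×10⁻⁷ = 8.531×10⁻⁸ m⁻¹.
a = 1.172×10⁷ m = 11721 km.

a ≈ 11700 km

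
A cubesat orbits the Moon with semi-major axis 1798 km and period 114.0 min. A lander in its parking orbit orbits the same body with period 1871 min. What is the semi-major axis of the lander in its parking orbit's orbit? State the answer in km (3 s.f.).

Kepler's third law: a³ ∝ T², so a₂ = a₁ (T₂/T₁)^(2/3).
T₂/T₁ = 16.41, (T₂/T₁)^(2/3) = 6.458.
a₂ = 1798 × 6.458 = 11610 km.

a₂ ≈ 11600 km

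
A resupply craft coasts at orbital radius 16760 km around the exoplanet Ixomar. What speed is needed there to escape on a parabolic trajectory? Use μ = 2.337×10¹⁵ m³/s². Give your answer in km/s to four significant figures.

r = 16760 km = 1.676×10⁷ m.
Escape speed v_esc = √(2μ/r) = √(2 × 2.337×10¹⁵ / 1.676×10⁷) = √(2.789×10⁸) = 16700 m/s.
= 16.70 km/s.

v_esc ≈ 16.70 km/s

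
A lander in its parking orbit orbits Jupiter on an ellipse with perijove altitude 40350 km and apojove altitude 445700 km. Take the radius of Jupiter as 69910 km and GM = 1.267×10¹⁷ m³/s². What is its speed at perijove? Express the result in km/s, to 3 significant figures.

r_p = 69910 + 40350 = 110260 km = 1.1026×10⁸ m.
r_a = 69910 + 445700 = 515610 km = 5.1561×10⁸ m.
Semi-major axis a = (r_p + r_a)/2 = 3.1294×10⁵ km = 3.129×10⁸ m.
Vis-viva: v² = μ(2/r − 1/a) = 1.267×10¹⁷ × (1.814×10⁻⁸ − 3.196×10⁻⁹) = 1.893×10⁹ m²/s².
v = 43510 m/s = 43.51 km/s.

v ≈ 43.5 km/s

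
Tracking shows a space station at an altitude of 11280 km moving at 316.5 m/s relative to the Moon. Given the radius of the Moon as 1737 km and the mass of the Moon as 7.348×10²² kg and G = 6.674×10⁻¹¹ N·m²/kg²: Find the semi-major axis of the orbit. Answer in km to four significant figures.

a ≈ 7506 km

μ = GM = 6.674×10⁻¹¹ × 7.348×10²² = 4.904×10¹² m³/s².
r = 1737 + 11280 = 13017 km = 1.302×10⁷ m.
Specific orbital energy ε = v²/2 − μ/r = (316.5)²/2 − 4.904×10¹²/1.302×10⁷ = -3.267×10⁵ J/kg.
Since ε = −μ/(2a), a = −μ/(2ε) = 7.506×10⁶ m = 7506.4 km.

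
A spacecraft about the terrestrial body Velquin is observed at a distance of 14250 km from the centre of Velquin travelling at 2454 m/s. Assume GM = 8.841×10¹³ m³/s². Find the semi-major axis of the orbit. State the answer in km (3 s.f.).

a ≈ 13800 km

r = 1.425×10⁷ m.
Specific orbital energy ε = v²/2 − μ/r = (2454)²/2 − 8.841×10¹³/1.425×10⁷ = -3.193×10⁶ J/kg.
Since ε = −μ/(2a), a = −μ/(2ε) = 1.384×10⁷ m = 13844 km.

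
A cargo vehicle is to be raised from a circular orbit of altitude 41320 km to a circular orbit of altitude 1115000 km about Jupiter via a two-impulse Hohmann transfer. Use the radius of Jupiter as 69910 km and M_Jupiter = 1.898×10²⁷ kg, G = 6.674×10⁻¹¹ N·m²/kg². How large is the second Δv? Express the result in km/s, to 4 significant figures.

Δv ≈ 6.056 km/s

μ = GM = 6.674×10⁻¹¹ × 1.898×10²⁷ = 1.267×10¹⁷ m³/s².
r₁ = 69910 + 41320 = 111230 km = 1.1123×10⁸ m.
r₂ = 69910 + 1115000 = 1184900 km = 1.1849×10⁹ m.
Transfer ellipse a_t = (r₁ + r₂)/2 = 6.481×10⁸ m.
At r₁: circular v_c1 = √(μ/r₁) = 33750 m/s; transfer-perijove v_p = √[μ(2/r₁ − 1/a_t)] = 45630 m/s.
At r₂: circular v_c2 = √(μ/r₂) = 10340 m/s; transfer-apojove v_a = √[μ(2/r₂ − 1/a_t)] = 4283 m/s.
Δv₂ = v_c2 − v_a = 6056 m/s.
= 6.056 km/s.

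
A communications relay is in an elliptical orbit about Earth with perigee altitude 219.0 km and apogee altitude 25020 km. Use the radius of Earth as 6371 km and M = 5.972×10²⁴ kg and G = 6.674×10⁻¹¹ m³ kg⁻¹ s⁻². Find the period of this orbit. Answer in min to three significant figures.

T ≈ 434 min

μ = GM = 6.674×10⁻¹¹ × 5.972×10²⁴ = 3.986×10¹⁴ m³/s².
r_p = 6371 + 219.0 = 6590.0 km = 6.5900×10⁶ m.
r_a = 6371 + 25020 = 31391 km = 3.1391×10⁷ m.
Semi-major axis a = (r_p + r_a)/2 = (6590.0 + 31391)/2 = 18990 km = 1.899×10⁷ m.
By Kepler's third law T = 2π√(a³/μ) = 2π × 4.145×10³ = 2.605×10⁴ s.
= 434.1 min.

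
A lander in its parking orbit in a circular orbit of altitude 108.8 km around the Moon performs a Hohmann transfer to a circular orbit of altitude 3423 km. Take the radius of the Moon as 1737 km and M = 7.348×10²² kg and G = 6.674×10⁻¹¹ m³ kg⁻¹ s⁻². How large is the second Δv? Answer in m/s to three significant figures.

μ = GM = 6.674×10⁻¹¹ × 7.348×10²² = 4.904×10¹² m³/s².
r₁ = 1737 + 108.8 = 1845.8 km = 1.8458×10⁶ m.
r₂ = 1737 + 3423 = 5160.0 km = 5.1600×10⁶ m.
Transfer ellipse a_t = (r₁ + r₂)/2 = 3.503×10⁶ m.
At r₁: circular v_c1 = √(μ/r₁) = 1630 m/s; transfer-perilune v_p = √[μ(2/r₁ − 1/a_t)] = 1978 m/s.
At r₂: circular v_c2 = √(μ/r₂) = 974.9 m/s; transfer-apolune v_a = √[μ(2/r₂ − 1/a_t)] = 707.7 m/s.
Δv₂ = v_c2 − v_a = 267.2 m/s.

Δv ≈ 267 m/s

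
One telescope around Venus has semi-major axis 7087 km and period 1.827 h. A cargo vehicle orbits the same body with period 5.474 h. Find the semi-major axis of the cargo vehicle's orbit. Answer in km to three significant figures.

a₂ ≈ 14700 km

Kepler's third law: a³ ∝ T², so a₂ = a₁ (T₂/T₁)^(2/3).
T₂/T₁ = 2.996, (T₂/T₁)^(2/3) = 2.078.
a₂ = 7087 × 2.078 = 14730 km.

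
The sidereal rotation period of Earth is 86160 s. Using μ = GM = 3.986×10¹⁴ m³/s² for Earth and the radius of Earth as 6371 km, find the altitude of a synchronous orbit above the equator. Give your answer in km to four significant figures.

A synchronous orbit has period T, so by Kepler's third law a = (μT²/4π²)^(1/3).
μT²/4π² = 3.986×10¹⁴ × (8.616×10⁴)² / 39.48 = 7.495×10²² m³.
a = 4.216×10⁷ m = 42163 km.
Altitude h = a − R = 42163 − 6371 = 35792 km.

h_sync ≈ 35790 km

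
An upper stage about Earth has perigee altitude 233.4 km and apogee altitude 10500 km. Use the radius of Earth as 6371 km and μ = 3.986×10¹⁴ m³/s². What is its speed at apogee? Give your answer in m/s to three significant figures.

v ≈ 3650 m/s

r_p = 6371 + 233.4 = 6604.4 km = 6.6044×10⁶ m.
r_a = 6371 + 10500 = 16871 km = 1.6871×10⁷ m.
Semi-major axis a = (r_p + r_a)/2 = 11738 km = 1.174×10⁷ m.
Vis-viva: v² = μ(2/r − 1/a) = 3.986×10¹⁴ × (1.185×10⁻⁷ − 8.520×10⁻⁸) = 1.329×10⁷ m²/s².
v = 3646 m/s.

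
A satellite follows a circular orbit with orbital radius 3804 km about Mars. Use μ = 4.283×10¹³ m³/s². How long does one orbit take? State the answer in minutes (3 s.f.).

T ≈ 119 minutes

r = 3804 km = 3.804×10⁶ m.
Kepler's third law: T = 2π√(r³/μ) = 2π√((3.804×10⁶)³ / 4.283×10¹³).
r³/μ = 1.285×10⁶ s², so T = 2π × 1.134×10³ = 7.123×10³ s.
Converting: 7.123×10³ s ÷ 60.00 = 118.7 minutes.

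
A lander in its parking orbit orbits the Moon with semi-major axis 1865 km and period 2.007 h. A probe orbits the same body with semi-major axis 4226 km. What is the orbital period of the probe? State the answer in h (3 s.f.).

Kepler's third law: T² ∝ a³, so T₂ = T₁ (a₂/a₁)^(3/2).
a₂/a₁ = 2.266, (a₂/a₁)^(3/2) = 3.411.
T₂ = 2.007 × 3.411 = 6.846 h.

T₂ ≈ 6.85 h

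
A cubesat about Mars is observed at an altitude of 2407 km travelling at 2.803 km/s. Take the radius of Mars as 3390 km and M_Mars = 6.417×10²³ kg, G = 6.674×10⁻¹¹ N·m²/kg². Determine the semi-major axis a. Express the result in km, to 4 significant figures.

a ≈ 6190 km

μ = GM = 6.674×10⁻¹¹ × 6.417×10²³ = 4.283×10¹³ m³/s².
r = 3390 + 2407 = 5797.0 km = 5.797×10⁶ m.
Specific orbital energy ε = v²/2 − μ/r = (2803)²/2 − 4.283×10¹³/5.797×10⁶ = -3.459×10⁶ J/kg.
Since ε = −μ/(2a), a = −μ/(2ε) = 6.190×10⁶ m = 6190.0 km.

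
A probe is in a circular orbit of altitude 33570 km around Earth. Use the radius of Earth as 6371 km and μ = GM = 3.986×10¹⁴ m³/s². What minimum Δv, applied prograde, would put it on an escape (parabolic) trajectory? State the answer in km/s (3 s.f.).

r = 6371 + 33570 = 39941 km = 3.9941×10⁷ m.
Circular speed v_c = √(μ/r) = 3159 m/s.
Escape speed v_esc = √(2μ/r) = √2 × v_c = 4468 m/s.
Δv = v_esc − v_c = 1309 m/s = 1.309 km/s.

Δv ≈ 1.31 km/s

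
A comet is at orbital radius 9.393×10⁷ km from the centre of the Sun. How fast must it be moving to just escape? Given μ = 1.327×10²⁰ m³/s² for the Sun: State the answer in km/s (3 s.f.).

r = 9.393×10⁷ km = 9.393×10¹⁰ m.
Escape speed v_esc = √(2μ/r) = √(2 × 1.327×10²⁰ / 9.393×10¹⁰) = √(2.826×10⁹) = 53160 m/s.
= 53.16 km/s.

v_esc ≈ 53.2 km/s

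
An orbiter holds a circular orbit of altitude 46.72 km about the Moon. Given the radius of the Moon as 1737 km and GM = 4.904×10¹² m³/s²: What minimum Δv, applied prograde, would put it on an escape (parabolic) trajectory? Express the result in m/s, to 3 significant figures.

Δv ≈ 687 m/s

r = 1737 + 46.72 = 1783.7 km = 1.7837×10⁶ m.
Circular speed v_c = √(μ/r) = 1658 m/s.
Escape speed v_esc = √(2μ/r) = √2 × v_c = 2345 m/s.
Δv = v_esc − v_c = 686.8 m/s.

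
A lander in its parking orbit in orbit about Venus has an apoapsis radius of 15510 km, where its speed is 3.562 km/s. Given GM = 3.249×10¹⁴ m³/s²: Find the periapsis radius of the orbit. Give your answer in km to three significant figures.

r_a = 1.551×10⁷ m.
Specific energy ε = v²/2 − μ/r = -1.460×10⁷ J/kg, so a = −μ/(2ε) = 1.112×10⁷ m.
The apsides satisfy r_p + r_a = 2a, so the periapsis radius is 2a − r_a = 6.738×10⁶ m = 6737.6 km.

periapsis radius ≈ 6740 km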